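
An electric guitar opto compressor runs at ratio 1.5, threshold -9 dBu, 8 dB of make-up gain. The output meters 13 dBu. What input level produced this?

12 dBu

Remove make-up: 13 − 8 = 5 dBu.
That's 14 dB above the -9 dBu threshold.
Before 1.5:1 compression the overshoot was 14 × 1.5 = 21 dB, so input = -9 + 21 = 12 dBu.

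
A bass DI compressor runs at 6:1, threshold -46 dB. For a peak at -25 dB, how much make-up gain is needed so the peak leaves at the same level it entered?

17.5 dB

Without make-up, output = threshold + overshoot/6 = -46 + 3.5 = -42.5 dB.
Gap to target: 17.5 dB.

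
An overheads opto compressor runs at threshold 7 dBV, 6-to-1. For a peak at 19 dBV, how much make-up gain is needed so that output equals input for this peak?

The peak compresses to 7 + 12/6 = 9 dBV.
To reach 19 dBV requires 19 − 9 = 10 dB of make-up.

10 dB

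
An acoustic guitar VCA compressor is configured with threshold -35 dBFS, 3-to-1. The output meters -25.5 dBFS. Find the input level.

-6.5 dBFS

The compressed level sits -25.5 − (-35) = 9.5 dB over threshold.
Before 3:1 compression the overshoot was 9.5 × 3 = 28.5 dB, so input = -35 + 28.5 = -6.5 dBFS.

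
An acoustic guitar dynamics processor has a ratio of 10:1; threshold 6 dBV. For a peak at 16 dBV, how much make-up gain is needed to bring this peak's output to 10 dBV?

Without make-up, output = threshold + overshoot/10 = 6 + 1 = 7 dBV.
Gap to target: 3 dB.

3 dB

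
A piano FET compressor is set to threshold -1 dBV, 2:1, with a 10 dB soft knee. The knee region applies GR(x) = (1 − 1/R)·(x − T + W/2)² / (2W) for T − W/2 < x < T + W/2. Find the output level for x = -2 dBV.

-2.4 dBV

x − T + W/2 = -2 − (-1) + 5 = 4.
GR = (1 − 1/2) × 4² / 20 = 0.5 × 16 / 20 = 0.4 dB.
Output = -2 − 0.4 = -2.4 dBV.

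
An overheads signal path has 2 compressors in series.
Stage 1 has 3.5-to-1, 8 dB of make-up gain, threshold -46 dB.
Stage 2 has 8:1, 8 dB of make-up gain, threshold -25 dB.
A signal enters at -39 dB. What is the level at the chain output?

Stage 1: overshoot 7 dB → 7/3.5 = 2 dB → -44 dB; +8 dB make-up → -36 dB.
Stage 2: -36 dB is at or below the -25 dB threshold — no compression; make-up brings it to -28 dB.

-28 dB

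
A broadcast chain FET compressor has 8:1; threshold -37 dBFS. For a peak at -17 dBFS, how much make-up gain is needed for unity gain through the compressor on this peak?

17.5 dB

The peak compresses to -37 + 20/8 = -34.5 dBFS.
To reach -17 dBFS requires -17 − (-34.5) = 17.5 dB of make-up.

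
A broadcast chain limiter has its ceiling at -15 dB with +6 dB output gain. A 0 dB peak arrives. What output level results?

The limiter clamps the peak to its -15 dB ceiling.
Output gain then adds 6 dB: -15 + 6 = -9 dB.

-9 dB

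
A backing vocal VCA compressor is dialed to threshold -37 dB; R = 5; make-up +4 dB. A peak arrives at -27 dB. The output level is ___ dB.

-31 dB

The input is 10 dB above the -37 dB threshold.
5:1 compression reduces that to 10/5 = 2 dB over.
Output = -37 + 2 = -35 dB; make-up adds 4 dB, giving -31 dB.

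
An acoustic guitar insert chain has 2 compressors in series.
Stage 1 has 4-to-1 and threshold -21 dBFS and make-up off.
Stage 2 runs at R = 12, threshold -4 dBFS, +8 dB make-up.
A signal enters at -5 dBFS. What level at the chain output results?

-9 dBFS

Stage 1: overshoot 16 dB → 16/4 = 4 dB → -17 dBFS.
Stage 2: -17 dBFS is at or below the -4 dBFS threshold — no compression; make-up brings it to -9 dBFS.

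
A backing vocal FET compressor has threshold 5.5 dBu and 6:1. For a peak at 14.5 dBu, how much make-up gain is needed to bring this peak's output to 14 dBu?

7 dB

Overshoot 9 dB → 9/6 = 1.5 dB after compression, so the compressed level is 5.5 + 1.5 = 7 dBu.
Make-up = target − compressed = 14 − 7 = 7 dB.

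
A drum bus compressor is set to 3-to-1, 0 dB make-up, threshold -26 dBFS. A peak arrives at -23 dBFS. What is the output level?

Overshoot: -23 − (-26) = 3 dB.
At 3:1 the overshoot is divided by 3, leaving 1 dB above threshold.
So the level is -26 + 1 = -25 dBFS.

-25 dBFS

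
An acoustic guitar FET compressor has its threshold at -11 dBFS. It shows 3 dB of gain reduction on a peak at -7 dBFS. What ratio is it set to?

Input overshoot = -7 − (-11) = 4 dB.
Output overshoot = 4 − 3 = 1 dB.
Ratio = input overshoot / output overshoot = 4 / 1 = 4.

4:1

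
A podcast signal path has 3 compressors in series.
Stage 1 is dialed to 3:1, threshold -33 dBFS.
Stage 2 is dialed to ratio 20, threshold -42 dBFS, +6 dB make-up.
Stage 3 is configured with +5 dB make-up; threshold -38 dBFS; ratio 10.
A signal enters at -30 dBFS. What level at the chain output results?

-32.75 dBFS

Stage 1: overshoot 3 dB → 3/3 = 1 dB → -32 dBFS.
Stage 2: -32 dBFS is 10 dB over -42 dBFS; at 20:1 that becomes 0.5 dB over, giving -41.5 dBFS; +6 dB make-up → -35.5 dBFS.
Stage 3: overshoot 2.5 dB → 2.5/10 = 0.25 dB → -37.75 dBFS; +5 dB make-up → -32.75 dBFS.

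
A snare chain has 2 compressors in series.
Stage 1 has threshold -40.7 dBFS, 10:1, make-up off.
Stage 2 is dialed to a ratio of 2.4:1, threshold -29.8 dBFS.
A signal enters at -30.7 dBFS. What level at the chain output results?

Stage 1: 10 dB above -40.7 dBFS, reduced 10:1 to 1 dB above → -39.7 dBFS.
Stage 2: below threshold (-39.7 ≤ -29.8); passes unchanged; output -39.7 dBFS.

-39.7 dBFS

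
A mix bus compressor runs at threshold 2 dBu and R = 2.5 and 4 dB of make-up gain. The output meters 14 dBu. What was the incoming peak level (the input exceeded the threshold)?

Before make-up, the level was 14 − 4 = 10 dBu.
Post-compression overshoot = 10 − 2 = 8 dB.
Before 2.5:1 compression the overshoot was 8 × 2.5 = 20 dB, so input = 2 + 20 = 22 dBu.

22 dBu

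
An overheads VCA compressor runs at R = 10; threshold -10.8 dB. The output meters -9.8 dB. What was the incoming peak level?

The compressed level sits -9.8 − (-10.8) = 1 dB over threshold.
Input overshoot = R × output overshoot = 10 dB → input = -10.8 + 10 = -0.8 dB.

-0.8 dB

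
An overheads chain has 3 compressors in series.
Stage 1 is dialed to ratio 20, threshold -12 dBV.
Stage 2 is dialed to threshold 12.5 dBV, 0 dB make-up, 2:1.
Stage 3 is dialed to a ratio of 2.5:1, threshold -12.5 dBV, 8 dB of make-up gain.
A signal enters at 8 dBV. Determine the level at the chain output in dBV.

-3.9 dBV

Stage 1: 8 dBV is 20 dB over -12 dBV; at 20:1 that becomes 1 dB over, giving -11 dBV.
Stage 2: -11 dBV ≤ 12.5 dBV, so stage 2 doesn't engage; output -11 dBV.
Stage 3: 1.5 dB above -12.5 dBV, reduced 2.5:1 to 0.6 dB above → -11.9 dBV; +8 dB make-up → -3.9 dBV.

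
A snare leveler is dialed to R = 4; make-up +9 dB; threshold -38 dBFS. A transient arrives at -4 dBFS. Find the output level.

-20.5 dBFS

The input is 34 dB above the -38 dBFS threshold.
The 34 dB excess becomes 8.5 dB after 4:1 reduction.
So the level is -38 + 8.5 = -29.5 dBFS; make-up adds 9 dB, giving -20.5 dBFS.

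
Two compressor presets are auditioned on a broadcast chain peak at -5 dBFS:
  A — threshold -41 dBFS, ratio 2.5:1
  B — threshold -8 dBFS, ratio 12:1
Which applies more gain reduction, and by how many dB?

A, by 18.85 dB

A: overshoot 36 dB → output overshoot 14.4 dB → GR 21.6 dB.
B: overshoot 3 dB → output overshoot 0.25 dB → GR 2.75 dB.
A reduces 18.85 dB more.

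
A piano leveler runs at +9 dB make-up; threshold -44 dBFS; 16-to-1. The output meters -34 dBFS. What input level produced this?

Remove make-up: -34 − 9 = -43 dBFS.
That's 1 dB above the -44 dBFS threshold.
Before 16:1 compression the overshoot was 1 × 16 = 16 dB, so input = -44 + 16 = -28 dBFS.

-28 dBFS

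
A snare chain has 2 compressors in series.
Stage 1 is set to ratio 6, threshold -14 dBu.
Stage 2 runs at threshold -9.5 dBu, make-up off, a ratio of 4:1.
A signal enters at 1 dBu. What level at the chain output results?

Stage 1: 15 dB above -14 dBu, reduced 6:1 to 2.5 dB above → -11.5 dBu.
Stage 2: below threshold (-11.5 ≤ -9.5); passes unchanged; output -11.5 dBu.

-11.5 dBu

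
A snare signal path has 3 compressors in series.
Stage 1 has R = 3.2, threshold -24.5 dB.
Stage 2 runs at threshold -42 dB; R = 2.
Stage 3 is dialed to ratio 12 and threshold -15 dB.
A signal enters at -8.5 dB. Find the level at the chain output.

Stage 1: -8.5 dB is 16 dB over -24.5 dB; at 3.2:1 that becomes 5 dB over, giving -19.5 dB.
Stage 2: -19.5 dB is 22.5 dB over -42 dB; at 2:1 that becomes 11.25 dB over, giving -30.75 dB.
Stage 3: -30.75 dB ≤ -15 dB, so stage 3 doesn't engage; output -30.75 dB.

-30.75 dB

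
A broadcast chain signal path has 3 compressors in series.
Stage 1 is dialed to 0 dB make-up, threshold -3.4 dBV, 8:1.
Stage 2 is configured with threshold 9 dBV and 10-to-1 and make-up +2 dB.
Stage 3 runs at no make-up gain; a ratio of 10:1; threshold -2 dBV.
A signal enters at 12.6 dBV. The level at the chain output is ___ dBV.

-1.74 dBV

Stage 1: overshoot 16 dB → 16/8 = 2 dB → -1.4 dBV.
Stage 2: -1.4 dBV is at or below the 9 dBV threshold — no compression; make-up brings it to 0.6 dBV.
Stage 3: 2.6 dB above -2 dBV, reduced 10:1 to 0.26 dB above → -1.74 dBV.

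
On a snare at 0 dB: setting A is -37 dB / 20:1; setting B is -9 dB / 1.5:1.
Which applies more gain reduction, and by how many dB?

A, by 32.15 dB

A: 37 dB over, compressed to 1.85 dB over, so 35.15 dB of GR.
B: 9 dB over, compressed to 6 dB over, so 3 dB of GR.
A applies 32.15 dB more gain reduction.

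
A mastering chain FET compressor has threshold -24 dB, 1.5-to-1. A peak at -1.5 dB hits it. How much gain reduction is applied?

7.5 dB

The signal is 22.5 dB above threshold.
After 1.5:1 compression the overshoot becomes 22.5/1.5 = 15 dB.
Gain reduction = 22.5 − 15 = 7.5 dB.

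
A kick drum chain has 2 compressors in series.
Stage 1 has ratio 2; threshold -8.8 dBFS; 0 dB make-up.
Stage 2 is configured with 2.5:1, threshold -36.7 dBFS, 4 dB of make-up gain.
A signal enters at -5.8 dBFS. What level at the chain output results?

-20.94 dBFS

Stage 1: -5.8 dBFS is 3 dB over -8.8 dBFS; at 2:1 that becomes 1.5 dB over, giving -7.3 dBFS.
Stage 2: 29.4 dB above -36.7 dBFS, reduced 2.5:1 to 11.76 dB above → -24.94 dBFS; +4 dB make-up → -20.94 dBFS.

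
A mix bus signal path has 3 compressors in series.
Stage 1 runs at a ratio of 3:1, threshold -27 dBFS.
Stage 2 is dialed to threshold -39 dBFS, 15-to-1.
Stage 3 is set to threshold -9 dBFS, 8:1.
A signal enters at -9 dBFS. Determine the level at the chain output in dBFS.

Stage 1: -9 dBFS is 18 dB over -27 dBFS; at 3:1 that becomes 6 dB over, giving -21 dBFS.
Stage 2: 18 dB above -39 dBFS, reduced 15:1 to 1.2 dB above → -37.8 dBFS.
Stage 3: below threshold (-37.8 ≤ -9); passes unchanged; output -37.8 dBFS.

-37.8 dBFS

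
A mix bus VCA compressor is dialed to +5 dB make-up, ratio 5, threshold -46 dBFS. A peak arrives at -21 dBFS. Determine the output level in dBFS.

The input is 25 dB above the -46 dBFS threshold.
The 25 dB excess becomes 5 dB after 5:1 reduction.
That puts the output at -41 dBFS; make-up adds 5 dB, giving -36 dBFS.

-36 dBFS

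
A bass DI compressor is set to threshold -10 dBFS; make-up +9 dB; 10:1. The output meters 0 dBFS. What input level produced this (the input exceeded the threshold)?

Remove make-up: 0 − 9 = -9 dBFS.
Post-compression overshoot = -9 − (-10) = 1 dB.
Before 10:1 compression the overshoot was 1 × 10 = 10 dB, so input = -10 + 10 = 0 dBFS.

0 dBFS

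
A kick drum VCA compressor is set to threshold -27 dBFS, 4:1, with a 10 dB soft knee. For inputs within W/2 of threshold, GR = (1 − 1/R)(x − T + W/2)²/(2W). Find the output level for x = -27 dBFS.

-27.9375 dBFS

x − T + W/2 = -27 − (-27) + 5 = 5.
GR = (1 − 1/4) × 5² / 20 = 0.75 × 25 / 20 = 0.9375 dB.
Output = -27 − 0.9375 = -27.9375 dBFS.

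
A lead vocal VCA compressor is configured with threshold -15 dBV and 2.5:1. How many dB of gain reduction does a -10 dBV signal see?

The signal is 5 dB above threshold.
After 2.5:1 compression the overshoot becomes 5/2.5 = 2 dB.
GR = overshoot in − overshoot out = 5 − 2 = 3 dB.

3 dB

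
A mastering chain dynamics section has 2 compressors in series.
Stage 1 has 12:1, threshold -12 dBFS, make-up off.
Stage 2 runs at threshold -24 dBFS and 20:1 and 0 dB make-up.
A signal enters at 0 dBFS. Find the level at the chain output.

Stage 1: 0 dBFS is 12 dB over -12 dBFS; at 12:1 that becomes 1 dB over, giving -11 dBFS.
Stage 2: overshoot 13 dB → 13/20 = 0.65 dB → -23.35 dBFS.

-23.35 dBFS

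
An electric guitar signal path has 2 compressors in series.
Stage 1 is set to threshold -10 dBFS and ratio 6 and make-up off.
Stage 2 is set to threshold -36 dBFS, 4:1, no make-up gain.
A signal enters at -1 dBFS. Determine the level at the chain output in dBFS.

Stage 1: overshoot 9 dB → 9/6 = 1.5 dB → -8.5 dBFS.
Stage 2: -8.5 dBFS is 27.5 dB over -36 dBFS; at 4:1 that becomes 6.875 dB over, giving -29.125 dBFS.

-29.125 dBFS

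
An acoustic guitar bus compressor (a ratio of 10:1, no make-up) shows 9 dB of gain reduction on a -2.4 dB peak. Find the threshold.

Input is 10 dB above T (since output overshoot × R = input overshoot: (-11.4 − T)·10 = -2.4 − T gives T = -12.4 dB).
Check: -12.4 + (-2.4 − (-12.4))/10 = -12.4 + 1 = -11.4 dB. ✓

-12.4 dB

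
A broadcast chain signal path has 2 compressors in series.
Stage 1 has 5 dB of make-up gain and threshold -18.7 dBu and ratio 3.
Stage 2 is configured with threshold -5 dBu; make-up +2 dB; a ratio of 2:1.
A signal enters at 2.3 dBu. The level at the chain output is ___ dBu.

Stage 1: overshoot 21 dB → 21/3 = 7 dB → -11.7 dBu; +5 dB make-up → -6.7 dBu.
Stage 2: below threshold (-6.7 ≤ -5); passes unchanged; make-up brings it to -4.7 dBu.

-4.7 dBu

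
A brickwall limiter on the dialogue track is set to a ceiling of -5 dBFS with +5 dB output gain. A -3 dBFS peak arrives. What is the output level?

0 dBFS

At ∞:1, everything above -5 dBFS is held at the ceiling.
Output gain then adds 5 dB: -5 + 5 = 0 dBFS.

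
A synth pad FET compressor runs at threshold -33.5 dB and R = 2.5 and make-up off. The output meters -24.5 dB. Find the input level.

The compressed level sits -24.5 − (-33.5) = 9 dB over threshold.
Undo the ratio: input overshoot = 9 × 2.5 = 22.5 dB, giving input = -11 dB.

-11 dB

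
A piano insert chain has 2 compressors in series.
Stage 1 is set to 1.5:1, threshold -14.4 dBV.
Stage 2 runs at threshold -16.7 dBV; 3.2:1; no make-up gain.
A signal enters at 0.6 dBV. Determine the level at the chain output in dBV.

Stage 1: 15 dB above -14.4 dBV, reduced 1.5:1 to 10 dB above → -4.4 dBV.
Stage 2: -4.4 dBV is 12.3 dB over -16.7 dBV; at 3.2:1 that becomes 3.84375 dB over, giving -12.85625 dBV.

-12.85625 dBV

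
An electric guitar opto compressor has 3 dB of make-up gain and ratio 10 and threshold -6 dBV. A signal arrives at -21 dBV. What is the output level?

-18 dBV

-21 dBV is 15 dB below the -6 dBV threshold, so no gain reduction is applied.
Make-up gain adds 3 dB: -21 + 3 = -18 dBV.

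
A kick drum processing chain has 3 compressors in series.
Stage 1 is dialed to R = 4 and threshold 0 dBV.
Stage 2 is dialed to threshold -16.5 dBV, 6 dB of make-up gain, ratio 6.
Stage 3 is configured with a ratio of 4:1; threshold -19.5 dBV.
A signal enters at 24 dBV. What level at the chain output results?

Stage 1: overshoot 24 dB → 24/4 = 6 dB → 6 dBV.
Stage 2: 22.5 dB above -16.5 dBV, reduced 6:1 to 3.75 dB above → -12.75 dBV; +6 dB make-up → -6.75 dBV.
Stage 3: -6.75 dBV is 12.75 dB over -19.5 dBV; at 4:1 that becomes 3.1875 dB over, giving -16.3125 dBV.

-16.3125 dBV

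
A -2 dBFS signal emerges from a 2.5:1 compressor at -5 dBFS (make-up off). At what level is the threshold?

-7 dBFS

Input is 5 dB above T (since output overshoot × R = input overshoot: (-5 − T)·2.5 = -2 − T gives T = -7 dBFS).
Check: -7 + (-2 − (-7))/2.5 = -7 + 2 = -5 dBFS. ✓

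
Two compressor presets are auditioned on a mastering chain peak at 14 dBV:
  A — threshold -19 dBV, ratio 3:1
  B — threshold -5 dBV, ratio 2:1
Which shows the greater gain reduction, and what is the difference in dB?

A: overshoot 33 dB → output overshoot 11 dB → GR 22 dB.
B: overshoot 19 dB → output overshoot 9.5 dB → GR 9.5 dB.
A reduces 12.5 dB more.

A, by 12.5 dB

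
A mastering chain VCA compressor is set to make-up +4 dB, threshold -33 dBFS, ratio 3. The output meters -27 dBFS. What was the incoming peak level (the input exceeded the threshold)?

-27 dBFS

Before make-up, the level was -27 − 4 = -31 dBFS.
Post-compression overshoot = -31 − (-33) = 2 dB.
Undo the ratio: input overshoot = 2 × 3 = 6 dB, giving input = -27 dBFS.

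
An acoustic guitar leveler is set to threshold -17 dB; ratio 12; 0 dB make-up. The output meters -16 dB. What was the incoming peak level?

-5 dB

Post-compression overshoot = -16 − (-17) = 1 dB.
Before 12:1 compression the overshoot was 1 × 12 = 12 dB, so input = -17 + 12 = -5 dB.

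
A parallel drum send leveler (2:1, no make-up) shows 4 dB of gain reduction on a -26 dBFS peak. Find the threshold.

Let T be the threshold. Output overshoot = (input overshoot)/R, so -30 − T = (-26 − T)/2.
2·(-30 − T) = -26 − T → 1·T = -60 − (-26) = -34.
T = -34/1 = -34 dBFS.

-34 dBFS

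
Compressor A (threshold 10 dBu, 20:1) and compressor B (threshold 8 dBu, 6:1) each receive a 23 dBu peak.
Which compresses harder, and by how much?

A: 13 dB over, compressed to 0.65 dB over, so 12.35 dB of GR.
B: 15 dB over, compressed to 2.5 dB over, so 12.5 dB of GR.
B applies 0.15 dB more gain reduction.

B, by 0.15 dB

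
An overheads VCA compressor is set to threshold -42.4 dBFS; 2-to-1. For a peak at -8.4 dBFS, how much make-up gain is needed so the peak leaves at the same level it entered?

17 dB

The peak compresses to -42.4 + 34/2 = -25.4 dBFS.
To reach -8.4 dBFS requires -8.4 − (-25.4) = 17 dB of make-up.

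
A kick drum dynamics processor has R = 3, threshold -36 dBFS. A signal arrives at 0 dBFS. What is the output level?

Overshoot: 0 − (-36) = 36 dB.
3:1 compression reduces that to 36/3 = 12 dB over.
Output = -36 + 12 = -24 dBFS.

-24 dBFS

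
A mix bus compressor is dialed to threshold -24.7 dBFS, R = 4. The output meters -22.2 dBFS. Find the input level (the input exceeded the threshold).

-14.7 dBFS

Post-compression overshoot = -22.2 − (-24.7) = 2.5 dB.
Input overshoot = R × output overshoot = 10 dB → input = -24.7 + 10 = -14.7 dBFS.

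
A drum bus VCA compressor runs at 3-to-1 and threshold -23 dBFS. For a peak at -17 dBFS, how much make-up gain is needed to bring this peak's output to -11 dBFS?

The peak compresses to -23 + 6/3 = -21 dBFS.
To reach -11 dBFS requires -11 − (-21) = 10 dB of make-up.

10 dB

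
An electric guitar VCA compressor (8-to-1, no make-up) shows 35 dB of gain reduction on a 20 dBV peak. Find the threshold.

-20 dBV

Input is 40 dB above T (since output overshoot × R = input overshoot: (-15 − T)·8 = 20 − T gives T = -20 dBV).
Check: -20 + (20 − (-20))/8 = -20 + 5 = -15 dBV. ✓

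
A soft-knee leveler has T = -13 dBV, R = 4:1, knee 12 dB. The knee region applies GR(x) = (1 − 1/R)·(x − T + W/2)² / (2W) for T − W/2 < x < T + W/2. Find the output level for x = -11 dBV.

-13 dBV

x − T + W/2 = -11 − (-13) + 6 = 8.
GR = (1 − 1/4) × 8² / 24 = 0.75 × 64 / 24 = 2 dB.
Output = -11 − 2 = -13 dBV.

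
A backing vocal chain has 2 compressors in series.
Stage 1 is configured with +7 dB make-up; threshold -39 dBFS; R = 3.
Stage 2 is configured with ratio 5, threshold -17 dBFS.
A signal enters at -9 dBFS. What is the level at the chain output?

Stage 1: -9 dBFS is 30 dB over -39 dBFS; at 3:1 that becomes 10 dB over, giving -29 dBFS; +7 dB make-up → -22 dBFS.
Stage 2: -22 dBFS ≤ -17 dBFS, so stage 2 doesn't engage; output -22 dBFS.

-22 dBFS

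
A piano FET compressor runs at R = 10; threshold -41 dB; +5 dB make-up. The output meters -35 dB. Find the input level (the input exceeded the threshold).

-31 dB

Stripping the +5 dB make-up gives -40 dB at the gain stage.
The compressed level sits -40 − (-41) = 1 dB over threshold.
Before 10:1 compression the overshoot was 1 × 10 = 10 dB, so input = -41 + 10 = -31 dB.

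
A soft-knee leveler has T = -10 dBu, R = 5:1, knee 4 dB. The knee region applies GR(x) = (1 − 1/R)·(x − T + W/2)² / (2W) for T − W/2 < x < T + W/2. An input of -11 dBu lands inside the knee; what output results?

x − T + W/2 = -11 − (-10) + 2 = 1.
GR = (1 − 1/5) × 1² / 8 = 0.8 × 1 / 8 = 0.1 dB.
Output = -11 − 0.1 = -11.1 dBu.

-11.1 dBu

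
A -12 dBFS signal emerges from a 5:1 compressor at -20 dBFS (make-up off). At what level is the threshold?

-22 dBFS

Let T be the threshold. Output overshoot = (input overshoot)/R, so -20 − T = (-12 − T)/5.
5·(-20 − T) = -12 − T → 4·T = -100 − (-12) = -88.
T = -88/4 = -22 dBFS.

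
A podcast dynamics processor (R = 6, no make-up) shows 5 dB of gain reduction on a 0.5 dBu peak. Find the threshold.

-5.5 dBu

Input is 6 dB above T (since output overshoot × R = input overshoot: (-4.5 − T)·6 = 0.5 − T gives T = -5.5 dBu).
Check: -5.5 + (0.5 − (-5.5))/6 = -5.5 + 1 = -4.5 dBu. ✓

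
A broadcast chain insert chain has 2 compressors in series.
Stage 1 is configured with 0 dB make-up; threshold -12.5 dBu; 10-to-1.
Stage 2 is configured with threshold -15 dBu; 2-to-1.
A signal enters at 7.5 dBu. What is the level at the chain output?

-12.75 dBu

Stage 1: 20 dB above -12.5 dBu, reduced 10:1 to 2 dB above → -10.5 dBu.
Stage 2: 4.5 dB above -15 dBu, reduced 2:1 to 2.25 dB above → -12.75 dBu.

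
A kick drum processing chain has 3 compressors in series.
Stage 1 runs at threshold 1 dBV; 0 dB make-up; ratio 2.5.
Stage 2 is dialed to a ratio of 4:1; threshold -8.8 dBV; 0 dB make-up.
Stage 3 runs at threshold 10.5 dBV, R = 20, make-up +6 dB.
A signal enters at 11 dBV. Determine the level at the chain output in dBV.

Stage 1: 11 dBV is 10 dB over 1 dBV; at 2.5:1 that becomes 4 dB over, giving 5 dBV.
Stage 2: 13.8 dB above -8.8 dBV, reduced 4:1 to 3.45 dB above → -5.35 dBV.
Stage 3: -5.35 dBV ≤ 10.5 dBV, so stage 3 doesn't engage; make-up brings it to 0.65 dBV.

0.65 dBV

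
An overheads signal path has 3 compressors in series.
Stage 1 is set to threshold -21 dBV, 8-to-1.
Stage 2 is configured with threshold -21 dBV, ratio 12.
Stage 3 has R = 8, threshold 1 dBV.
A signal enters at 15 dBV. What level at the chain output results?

-20.625 dBV

Stage 1: overshoot 36 dB → 36/8 = 4.5 dB → -16.5 dBV.
Stage 2: 4.5 dB above -21 dBV, reduced 12:1 to 0.375 dB above → -20.625 dBV.
Stage 3: -20.625 dBV ≤ 1 dBV, so stage 3 doesn't engage; output -20.625 dBV.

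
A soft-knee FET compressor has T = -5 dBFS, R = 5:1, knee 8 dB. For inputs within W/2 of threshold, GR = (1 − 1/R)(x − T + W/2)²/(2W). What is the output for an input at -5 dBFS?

x − T + W/2 = -5 − (-5) + 4 = 4.
GR = (1 − 1/5) × 4² / 16 = 0.8 × 16 / 16 = 0.8 dB.
Output = -5 − 0.8 = -5.8 dBFS.

-5.8 dBFS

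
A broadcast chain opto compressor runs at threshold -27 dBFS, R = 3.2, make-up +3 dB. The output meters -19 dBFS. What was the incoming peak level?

-11 dBFS

Stripping the +3 dB make-up gives -22 dBFS at the gain stage.
That's 5 dB above the -27 dBFS threshold.
Input overshoot = R × output overshoot = 16 dB → input = -27 + 16 = -11 dBFS.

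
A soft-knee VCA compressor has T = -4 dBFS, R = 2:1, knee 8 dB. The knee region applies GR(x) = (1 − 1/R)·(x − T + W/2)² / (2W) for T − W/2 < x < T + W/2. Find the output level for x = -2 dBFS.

-3.125 dBFS

x − T + W/2 = -2 − (-4) + 4 = 6.
GR = (1 − 1/2) × 6² / 16 = 0.5 × 36 / 16 = 1.125 dB.
Output = -2 − 1.125 = -3.125 dBFS.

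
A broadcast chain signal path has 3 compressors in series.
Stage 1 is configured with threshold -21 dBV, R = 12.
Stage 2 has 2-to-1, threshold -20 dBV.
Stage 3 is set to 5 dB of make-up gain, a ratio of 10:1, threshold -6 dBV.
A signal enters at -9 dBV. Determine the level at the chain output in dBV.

-15 dBV

Stage 1: 12 dB above -21 dBV, reduced 12:1 to 1 dB above → -20 dBV.
Stage 2: -20 dBV is at or below the -20 dBV threshold — no compression; output -20 dBV.
Stage 3: -20 dBV ≤ -6 dBV, so stage 3 doesn't engage; make-up brings it to -15 dBV.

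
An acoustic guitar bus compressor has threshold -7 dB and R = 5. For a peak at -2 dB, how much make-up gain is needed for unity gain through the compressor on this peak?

Overshoot 5 dB → 5/5 = 1 dB after compression, so the compressed level is -7 + 1 = -6 dB.
Make-up = target − compressed = -2 − (-6) = 4 dB.

4 dB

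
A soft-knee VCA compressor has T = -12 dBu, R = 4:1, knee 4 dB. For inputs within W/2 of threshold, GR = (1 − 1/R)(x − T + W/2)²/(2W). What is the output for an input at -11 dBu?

x − T + W/2 = -11 − (-12) + 2 = 3.
GR = (1 − 1/4) × 3² / 8 = 0.75 × 9 / 8 = 0.84375 dB.
Output = -11 − 0.84375 = -11.84375 dBu.

-11.84375 dBu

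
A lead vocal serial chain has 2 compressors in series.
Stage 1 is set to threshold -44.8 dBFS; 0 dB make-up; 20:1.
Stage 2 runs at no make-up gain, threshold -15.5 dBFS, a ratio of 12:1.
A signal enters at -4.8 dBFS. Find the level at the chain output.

Stage 1: overshoot 40 dB → 40/20 = 2 dB → -42.8 dBFS.
Stage 2: below threshold (-42.8 ≤ -15.5); passes unchanged; output -42.8 dBFS.

-42.8 dBFS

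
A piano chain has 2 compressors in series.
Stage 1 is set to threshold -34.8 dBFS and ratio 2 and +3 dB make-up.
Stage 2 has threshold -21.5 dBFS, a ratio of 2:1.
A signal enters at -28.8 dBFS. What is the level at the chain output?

-28.8 dBFS

Stage 1: overshoot 6 dB → 6/2 = 3 dB → -31.8 dBFS; +3 dB make-up → -28.8 dBFS.
Stage 2: -28.8 dBFS is at or below the -21.5 dBFS threshold — no compression; output -28.8 dBFS.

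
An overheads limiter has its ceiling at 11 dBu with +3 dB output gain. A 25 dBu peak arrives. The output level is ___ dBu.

The limiter clamps the peak to its 11 dBu ceiling.
Output gain then adds 3 dB: 11 + 3 = 14 dBu.

14 dBu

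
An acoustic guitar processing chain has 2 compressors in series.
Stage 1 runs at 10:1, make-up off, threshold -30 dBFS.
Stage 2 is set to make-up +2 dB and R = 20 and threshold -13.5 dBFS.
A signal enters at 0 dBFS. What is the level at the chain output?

Stage 1: overshoot 30 dB → 30/10 = 3 dB → -27 dBFS.
Stage 2: below threshold (-27 ≤ -13.5); passes unchanged; make-up brings it to -25 dBFS.

-25 dBFS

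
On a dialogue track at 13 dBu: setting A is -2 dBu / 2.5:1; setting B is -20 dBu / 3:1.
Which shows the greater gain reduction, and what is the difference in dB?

A: 15 dB over, compressed to 6 dB over, so 9 dB of GR.
B: 33 dB over, compressed to 11 dB over, so 22 dB of GR.
B applies 13 dB more gain reduction.

B, by 13 dB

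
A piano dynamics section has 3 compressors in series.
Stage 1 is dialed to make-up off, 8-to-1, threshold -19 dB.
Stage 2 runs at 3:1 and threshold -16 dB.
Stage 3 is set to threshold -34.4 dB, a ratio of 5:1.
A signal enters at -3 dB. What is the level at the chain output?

-30.92 dB

Stage 1: overshoot 16 dB → 16/8 = 2 dB → -17 dB.
Stage 2: -17 dB ≤ -16 dB, so stage 2 doesn't engage; output -17 dB.
Stage 3: 17.4 dB above -34.4 dB, reduced 5:1 to 3.48 dB above → -30.92 dB.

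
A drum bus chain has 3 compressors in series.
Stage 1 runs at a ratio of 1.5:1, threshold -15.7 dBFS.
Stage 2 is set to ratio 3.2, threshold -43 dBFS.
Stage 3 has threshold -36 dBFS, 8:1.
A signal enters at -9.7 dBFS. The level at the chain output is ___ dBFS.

-35.652344 dBFS

Stage 1: overshoot 6 dB → 6/1.5 = 4 dB → -11.7 dBFS.
Stage 2: overshoot 31.3 dB → 31.3/3.2 = 9.78125 dB → -33.21875 dBFS.
Stage 3: overshoot 2.78125 dB → 2.78125/8 = 0.347656 dB → -35.652344 dBFS.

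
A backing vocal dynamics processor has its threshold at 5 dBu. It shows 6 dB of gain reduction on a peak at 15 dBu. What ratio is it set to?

2.5:1

Input overshoot = 15 − 5 = 10 dB.
Output overshoot = 10 − 6 = 4 dB.
Ratio = input overshoot / output overshoot = 10 / 4 = 2.5.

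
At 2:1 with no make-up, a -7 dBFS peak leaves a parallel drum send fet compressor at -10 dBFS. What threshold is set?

-13 dBFS

Let T be the threshold. Output overshoot = (input overshoot)/R, so -10 − T = (-7 − T)/2.
2·(-10 − T) = -7 − T → 1·T = -20 − (-7) = -13.
T = -13/1 = -13 dBFS.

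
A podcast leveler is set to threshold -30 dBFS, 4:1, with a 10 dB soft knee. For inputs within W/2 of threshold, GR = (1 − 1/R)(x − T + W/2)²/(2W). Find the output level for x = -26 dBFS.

x − T + W/2 = -26 − (-30) + 5 = 9.
GR = (1 − 1/4) × 9² / 20 = 0.75 × 81 / 20 = 3.0375 dB.
Output = -26 − 3.0375 = -29.0375 dBFS.

-29.0375 dBFS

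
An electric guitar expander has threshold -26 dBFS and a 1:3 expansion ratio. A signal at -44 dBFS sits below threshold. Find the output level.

-80 dBFS

Below threshold, a 1:3 expander applies gain = (3−1)×(T − x) of attenuation.
(3−1) × 18 = 36 dB, so output = -44 − 36 = -80 dBFS.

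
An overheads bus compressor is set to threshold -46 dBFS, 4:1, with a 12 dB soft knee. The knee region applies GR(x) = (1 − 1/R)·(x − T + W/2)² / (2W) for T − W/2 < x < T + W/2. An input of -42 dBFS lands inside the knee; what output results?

-45.125 dBFS

x − T + W/2 = -42 − (-46) + 6 = 10.
GR = (1 − 1/4) × 10² / 24 = 0.75 × 100 / 24 = 3.125 dB.
Output = -42 − 3.125 = -45.125 dBFS.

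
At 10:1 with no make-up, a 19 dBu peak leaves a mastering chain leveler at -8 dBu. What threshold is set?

Gain reduction = 19 − (-8) = 27 dB; output overshoot = GR / (R − 1) = 27 / 9 = 3 dB.
Threshold = output − output overshoot = -8 − 3 = -11 dBu.

-11 dBu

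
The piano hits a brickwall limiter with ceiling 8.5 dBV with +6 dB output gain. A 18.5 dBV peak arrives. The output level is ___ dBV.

The limiter clamps the peak to its 8.5 dBV ceiling.
Output gain then adds 6 dB: 8.5 + 6 = 14.5 dBV.

14.5 dBV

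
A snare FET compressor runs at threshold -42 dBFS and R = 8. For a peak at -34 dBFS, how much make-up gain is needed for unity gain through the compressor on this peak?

The peak compresses to -42 + 8/8 = -41 dBFS.
To reach -34 dBFS requires -34 − (-41) = 7 dB of make-up.

7 dB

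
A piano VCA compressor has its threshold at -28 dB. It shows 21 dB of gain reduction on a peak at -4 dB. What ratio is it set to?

8:1

Input overshoot = -4 − (-28) = 24 dB.
Output overshoot = 24 − 21 = 3 dB.
Ratio = input overshoot / output overshoot = 24 / 3 = 8.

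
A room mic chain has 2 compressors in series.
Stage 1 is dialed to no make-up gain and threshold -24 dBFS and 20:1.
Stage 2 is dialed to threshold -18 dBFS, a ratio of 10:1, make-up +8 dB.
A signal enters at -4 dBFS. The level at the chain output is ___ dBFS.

-15 dBFS

Stage 1: 20 dB above -24 dBFS, reduced 20:1 to 1 dB above → -23 dBFS.
Stage 2: -23 dBFS ≤ -18 dBFS, so stage 2 doesn't engage; make-up brings it to -15 dBFS.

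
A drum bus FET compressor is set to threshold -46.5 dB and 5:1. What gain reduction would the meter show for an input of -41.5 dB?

4 dB

Overshoot = -41.5 − (-46.5) = 5 dB.
At 5:1, output sits 5/5 = 1 dB above threshold.
So the signal is attenuated by 5 − 1 = 4 dB.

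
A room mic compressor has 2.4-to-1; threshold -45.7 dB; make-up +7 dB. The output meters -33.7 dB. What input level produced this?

-33.7 dB

Remove make-up: -33.7 − 7 = -40.7 dB.
That's 5 dB above the -45.7 dB threshold.
Undo the ratio: input overshoot = 5 × 2.4 = 12 dB, giving input = -33.7 dB.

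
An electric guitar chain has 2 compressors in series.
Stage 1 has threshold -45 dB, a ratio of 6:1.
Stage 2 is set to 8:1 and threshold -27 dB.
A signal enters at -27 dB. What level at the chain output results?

Stage 1: 18 dB above -45 dB, reduced 6:1 to 3 dB above → -42 dB.
Stage 2: -42 dB is at or below the -27 dB threshold — no compression; output -42 dB.

-42 dB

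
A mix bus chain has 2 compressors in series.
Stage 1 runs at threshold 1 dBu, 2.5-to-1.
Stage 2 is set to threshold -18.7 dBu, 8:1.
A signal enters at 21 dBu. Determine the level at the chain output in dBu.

-15.2375 dBu

Stage 1: 20 dB above 1 dBu, reduced 2.5:1 to 8 dB above → 9 dBu.
Stage 2: 9 dBu is 27.7 dB over -18.7 dBu; at 8:1 that becomes 3.4625 dB over, giving -15.2375 dBu.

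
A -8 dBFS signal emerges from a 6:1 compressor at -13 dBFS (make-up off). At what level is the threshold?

-14 dBFS

Input is 6 dB above T (since output overshoot × R = input overshoot: (-13 − T)·6 = -8 − T gives T = -14 dBFS).
Check: -14 + (-8 − (-14))/6 = -14 + 1 = -13 dBFS. ✓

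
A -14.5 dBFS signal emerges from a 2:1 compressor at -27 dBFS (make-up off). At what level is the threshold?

-39.5 dBFS

Let T be the threshold. Output overshoot = (input overshoot)/R, so -27 − T = (-14.5 − T)/2.
2·(-27 − T) = -14.5 − T → 1·T = -54 − (-14.5) = -39.5.
T = -39.5/1 = -39.5 dBFS.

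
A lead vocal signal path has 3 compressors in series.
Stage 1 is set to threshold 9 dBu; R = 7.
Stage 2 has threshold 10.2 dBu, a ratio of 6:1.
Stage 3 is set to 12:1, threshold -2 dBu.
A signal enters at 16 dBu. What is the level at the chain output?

Stage 1: 16 dBu is 7 dB over 9 dBu; at 7:1 that becomes 1 dB over, giving 10 dBu.
Stage 2: below threshold (10 ≤ 10.2); passes unchanged; output 10 dBu.
Stage 3: 10 dBu is 12 dB over -2 dBu; at 12:1 that becomes 1 dB over, giving -1 dBu.

-1 dBu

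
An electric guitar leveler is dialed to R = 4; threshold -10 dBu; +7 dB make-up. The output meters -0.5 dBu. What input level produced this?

Before make-up, the level was -0.5 − 7 = -7.5 dBu.
That's 2.5 dB above the -10 dBu threshold.
Undo the ratio: input overshoot = 2.5 × 4 = 10 dB, giving input = 0 dBu.

0 dBu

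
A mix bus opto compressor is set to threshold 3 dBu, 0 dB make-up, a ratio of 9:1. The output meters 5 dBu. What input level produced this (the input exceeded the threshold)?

Post-compression overshoot = 5 − 3 = 2 dB.
Undo the ratio: input overshoot = 2 × 9 = 18 dB, giving input = 21 dBu.

21 dBu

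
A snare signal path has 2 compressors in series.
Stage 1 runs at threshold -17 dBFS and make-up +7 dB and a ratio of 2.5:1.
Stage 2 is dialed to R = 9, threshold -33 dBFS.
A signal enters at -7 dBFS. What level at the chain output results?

-30 dBFS

Stage 1: 10 dB above -17 dBFS, reduced 2.5:1 to 4 dB above → -13 dBFS; +7 dB make-up → -6 dBFS.
Stage 2: 27 dB above -33 dBFS, reduced 9:1 to 3 dB above → -30 dBFS.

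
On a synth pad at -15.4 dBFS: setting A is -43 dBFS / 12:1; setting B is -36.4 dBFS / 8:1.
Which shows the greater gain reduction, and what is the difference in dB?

A, by 6.925 dB

A: GR = 27.6 − 27.6/12 = 25.3 dB.
B: GR = 21 − 21/8 = 18.375 dB.
A applies 6.925 dB more gain reduction.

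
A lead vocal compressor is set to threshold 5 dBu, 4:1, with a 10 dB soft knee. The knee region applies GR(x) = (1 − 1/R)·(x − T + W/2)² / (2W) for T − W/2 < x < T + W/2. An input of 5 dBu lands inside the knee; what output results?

4.0625 dBu

x − T + W/2 = 5 − 5 + 5 = 5.
GR = (1 − 1/4) × 5² / 20 = 0.75 × 25 / 20 = 0.9375 dB.
Output = 5 − 0.9375 = 4.0625 dBu.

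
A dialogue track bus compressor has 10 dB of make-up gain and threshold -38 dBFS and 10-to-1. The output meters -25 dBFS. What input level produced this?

Remove make-up: -25 − 10 = -35 dBFS.
The compressed level sits -35 − (-38) = 3 dB over threshold.
Undo the ratio: input overshoot = 3 × 10 = 30 dB, giving input = -8 dBFS.

-8 dBFS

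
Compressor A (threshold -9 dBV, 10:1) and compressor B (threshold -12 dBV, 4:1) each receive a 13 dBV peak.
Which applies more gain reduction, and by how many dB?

A: GR = 22 − 22/10 = 19.8 dB.
B: GR = 25 − 25/4 = 18.75 dB.
A applies 1.05 dB more gain reduction.

A, by 1.05 dB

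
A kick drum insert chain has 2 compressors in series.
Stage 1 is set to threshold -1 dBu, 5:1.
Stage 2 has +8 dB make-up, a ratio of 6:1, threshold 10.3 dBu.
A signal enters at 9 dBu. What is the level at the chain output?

9 dBu

Stage 1: 9 dBu is 10 dB over -1 dBu; at 5:1 that becomes 2 dB over, giving 1 dBu.
Stage 2: 1 dBu is at or below the 10.3 dBu threshold — no compression; make-up brings it to 9 dBu.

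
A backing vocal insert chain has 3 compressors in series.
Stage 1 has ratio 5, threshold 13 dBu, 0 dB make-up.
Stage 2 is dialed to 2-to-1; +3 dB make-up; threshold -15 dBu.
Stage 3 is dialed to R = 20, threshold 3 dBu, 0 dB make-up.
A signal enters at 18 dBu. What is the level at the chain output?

Stage 1: overshoot 5 dB → 5/5 = 1 dB → 14 dBu.
Stage 2: overshoot 29 dB → 29/2 = 14.5 dB → -0.5 dBu; +3 dB make-up → 2.5 dBu.
Stage 3: 2.5 dBu ≤ 3 dBu, so stage 3 doesn't engage; output 2.5 dBu.

2.5 dBu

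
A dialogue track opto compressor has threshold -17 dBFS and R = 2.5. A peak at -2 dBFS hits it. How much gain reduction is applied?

9 dB

Overshoot = -2 − (-17) = 15 dB.
After 2.5:1 compression the overshoot becomes 15/2.5 = 6 dB.
So the signal is attenuated by 15 − 6 = 9 dB.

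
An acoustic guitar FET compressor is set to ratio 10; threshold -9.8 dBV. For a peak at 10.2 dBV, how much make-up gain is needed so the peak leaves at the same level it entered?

18 dB

The peak compresses to -9.8 + 20/10 = -7.8 dBV.
To reach 10.2 dBV requires 10.2 − (-7.8) = 18 dB of make-up.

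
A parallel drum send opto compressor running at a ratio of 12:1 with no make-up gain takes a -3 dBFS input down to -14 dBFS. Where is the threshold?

Let T be the threshold. Output overshoot = (input overshoot)/R, so -14 − T = (-3 − T)/12.
12·(-14 − T) = -3 − T → 11·T = -168 − (-3) = -165.
T = -165/11 = -15 dBFS.

-15 dBFS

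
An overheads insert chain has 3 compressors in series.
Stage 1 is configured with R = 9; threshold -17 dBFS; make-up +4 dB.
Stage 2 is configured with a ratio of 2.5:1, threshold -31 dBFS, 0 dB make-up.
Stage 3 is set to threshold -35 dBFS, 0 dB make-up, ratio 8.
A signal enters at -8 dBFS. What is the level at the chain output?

-33.55 dBFS

Stage 1: -8 dBFS is 9 dB over -17 dBFS; at 9:1 that becomes 1 dB over, giving -16 dBFS; +4 dB make-up → -12 dBFS.
Stage 2: overshoot 19 dB → 19/2.5 = 7.6 dB → -23.4 dBFS.
Stage 3: 11.6 dB above -35 dBFS, reduced 8:1 to 1.45 dB above → -33.55 dBFS.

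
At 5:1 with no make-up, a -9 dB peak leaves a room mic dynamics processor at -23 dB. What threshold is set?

-26.5 dB

Gain reduction = -9 − (-23) = 14 dB; output overshoot = GR / (R − 1) = 14 / 4 = 3.5 dB.
Threshold = output − output overshoot = -23 − 3.5 = -26.5 dB.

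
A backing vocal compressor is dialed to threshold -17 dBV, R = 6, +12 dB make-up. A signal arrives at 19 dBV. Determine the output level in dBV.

1 dBV

The input is 36 dB above the -17 dBV threshold.
At 6:1 the overshoot is divided by 6, leaving 6 dB above threshold.
That puts the output at -11 dBV; make-up adds 12 dB, giving 1 dBV.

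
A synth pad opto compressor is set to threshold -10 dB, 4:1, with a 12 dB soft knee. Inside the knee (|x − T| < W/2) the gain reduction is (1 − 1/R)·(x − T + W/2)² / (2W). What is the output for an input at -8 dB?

-10 dB

x − T + W/2 = -8 − (-10) + 6 = 8.
GR = (1 − 1/4) × 8² / 24 = 0.75 × 64 / 24 = 2 dB.
Output = -8 − 2 = -10 dB.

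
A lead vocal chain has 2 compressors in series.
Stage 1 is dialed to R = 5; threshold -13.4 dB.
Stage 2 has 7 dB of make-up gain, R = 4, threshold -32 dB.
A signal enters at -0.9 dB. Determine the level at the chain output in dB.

Stage 1: overshoot 12.5 dB → 12.5/5 = 2.5 dB → -10.9 dB.
Stage 2: overshoot 21.1 dB → 21.1/4 = 5.275 dB → -26.725 dB; +7 dB make-up → -19.725 dB.

-19.725 dB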